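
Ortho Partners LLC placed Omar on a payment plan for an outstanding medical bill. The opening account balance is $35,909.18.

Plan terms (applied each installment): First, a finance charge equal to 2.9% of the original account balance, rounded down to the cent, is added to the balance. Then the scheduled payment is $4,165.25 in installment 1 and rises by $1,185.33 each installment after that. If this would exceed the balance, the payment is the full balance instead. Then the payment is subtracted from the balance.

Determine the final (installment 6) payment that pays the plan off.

$9,477.79

Installment 1: opening $35,909.18; interest $1,041.36 → $36,950.54; payment $4,165.25; balance $32,785.29
Installment 2: opening $32,785.29; interest $1,041.36 → $33,826.65; payment $5,350.58; balance $28,476.07
Installment 3: opening $28,476.07; interest $1,041.36 → $29,517.43; payment $6,535.91; balance $22,981.52
Installment 4: opening $22,981.52; interest $1,041.36 → $24,022.88; payment $7,721.24; balance $16,301.64
Installment 5: opening $16,301.64; interest $1,041.36 → $17,343.00; payment $8,906.57; balance $8,436.43
Installment 6: opening $8,436.43; interest $1,041.36 → $9,477.79; payment $9,477.79; balance $0.00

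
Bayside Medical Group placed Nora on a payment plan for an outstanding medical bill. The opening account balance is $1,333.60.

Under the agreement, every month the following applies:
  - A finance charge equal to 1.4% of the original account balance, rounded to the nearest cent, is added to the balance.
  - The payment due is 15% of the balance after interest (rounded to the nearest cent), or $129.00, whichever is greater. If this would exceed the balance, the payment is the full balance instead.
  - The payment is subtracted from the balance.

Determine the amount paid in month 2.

$175.22

Month 1: opening $1,333.60; interest $18.67 → $1,352.27; payment $202.84; balance $1,149.43
Month 2: opening $1,149.43; interest $18.67 → $1,168.10; payment $175.22; balance $992.88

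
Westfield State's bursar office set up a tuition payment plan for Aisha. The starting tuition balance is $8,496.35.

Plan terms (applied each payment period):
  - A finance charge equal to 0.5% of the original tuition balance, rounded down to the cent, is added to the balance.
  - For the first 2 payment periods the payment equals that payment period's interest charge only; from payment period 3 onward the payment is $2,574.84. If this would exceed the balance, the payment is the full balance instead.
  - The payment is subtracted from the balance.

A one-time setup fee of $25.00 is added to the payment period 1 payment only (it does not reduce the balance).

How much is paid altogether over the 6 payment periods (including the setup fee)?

# | Opening | Interest | Payment | Fee | End bal
1 | $8,496.35 | $42.48 | $42.48 | $25.00 | $8,496.35
2 | $8,496.35 | $42.48 | $42.48 | — | $8,496.35
3 | $8,496.35 | $42.48 | $2,574.84 | — | $5,963.99
4 | $5,963.99 | $42.48 | $2,574.84 | — | $3,431.63
5 | $3,431.63 | $42.48 | $2,574.84 | — | $899.27
6 | $899.27 | $42.48 | $941.75 | — | $0.00
Total paid: $8,776.23

$8,776.23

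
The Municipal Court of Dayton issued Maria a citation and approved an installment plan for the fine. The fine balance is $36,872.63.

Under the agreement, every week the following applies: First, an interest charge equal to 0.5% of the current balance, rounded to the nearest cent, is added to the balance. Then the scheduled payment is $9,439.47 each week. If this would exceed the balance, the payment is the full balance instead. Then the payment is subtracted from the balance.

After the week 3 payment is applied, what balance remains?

Week 1: opening $36,872.63; interest $184.36 → $37,056.99; payment $9,439.47; balance $27,617.52
Week 2: opening $27,617.52; interest $138.09 → $27,755.61; payment $9,439.47; balance $18,316.14
Week 3: opening $18,316.14; interest $91.58 → $18,407.72; payment $9,439.47; balance $8,968.25

$8,968.25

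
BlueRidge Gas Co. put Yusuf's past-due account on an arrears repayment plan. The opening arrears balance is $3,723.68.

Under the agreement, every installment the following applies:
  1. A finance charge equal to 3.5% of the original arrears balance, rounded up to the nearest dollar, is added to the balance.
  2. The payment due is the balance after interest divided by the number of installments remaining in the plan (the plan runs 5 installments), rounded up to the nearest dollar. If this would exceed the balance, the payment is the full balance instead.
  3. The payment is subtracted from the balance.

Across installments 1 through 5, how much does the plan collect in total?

Installment 1: $3,723.68 +$131.00 interest = $3,854.68; pay $771.00 → $3,083.68
Installment 2: $3,083.68 +$131.00 interest = $3,214.68; pay $804.00 → $2,410.68
Installment 3: $2,410.68 +$131.00 interest = $2,541.68; pay $848.00 → $1,693.68
Installment 4: $1,693.68 +$131.00 interest = $1,824.68; pay $913.00 → $911.68
Installment 5: $911.68 +$131.00 interest = $1,042.68; pay $1,042.68 → $0.00
Total paid: $4,378.68

$4,378.68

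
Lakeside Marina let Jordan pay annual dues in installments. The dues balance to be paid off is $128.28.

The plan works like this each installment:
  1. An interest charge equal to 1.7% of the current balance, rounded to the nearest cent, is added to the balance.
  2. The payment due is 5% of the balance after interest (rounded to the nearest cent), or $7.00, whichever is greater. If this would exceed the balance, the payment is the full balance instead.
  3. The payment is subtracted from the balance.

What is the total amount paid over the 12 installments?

Installment 1: $128.28 +$2.18 interest = $130.46; pay $7.00 → $123.46
Installment 2: $123.46 +$2.10 interest = $125.56; pay $7.00 → $118.56
Installment 3: $118.56 +$2.02 interest = $120.58; pay $7.00 → $113.58
Installment 4: $113.58 +$1.93 interest = $115.51; pay $7.00 → $108.51
Installment 5: $108.51 +$1.84 interest = $110.35; pay $7.00 → $103.35
Installment 6: $103.35 +$1.76 interest = $105.11; pay $7.00 → $98.11
Installment 7: $98.11 +$1.67 interest = $99.78; pay $7.00 → $92.78
Installment 8: $92.78 +$1.58 interest = $94.36; pay $7.00 → $87.36
Installment 9: $87.36 +$1.49 interest = $88.85; pay $7.00 → $81.85
Installment 10: $81.85 +$1.39 interest = $83.24; pay $7.00 → $76.24
Installment 11: $76.24 +$1.30 interest = $77.54; pay $7.00 → $70.54
Installment 12: $70.54 +$1.20 interest = $71.74; pay $7.00 → $64.74
Total paid: $84.00

$84.00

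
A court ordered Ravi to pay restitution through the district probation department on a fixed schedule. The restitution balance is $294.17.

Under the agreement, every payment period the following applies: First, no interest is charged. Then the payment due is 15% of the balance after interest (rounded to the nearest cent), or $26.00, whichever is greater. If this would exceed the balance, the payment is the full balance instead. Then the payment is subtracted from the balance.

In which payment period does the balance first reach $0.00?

Payment period 1: $294.17 − $44.13 → $250.04
Payment period 2: $250.04 − $37.51 → $212.53
Payment period 3: $212.53 − $31.88 → $180.65
Payment period 4: $180.65 − $27.10 → $153.55
Payment period 5: $153.55 − $26.00 → $127.55
Payment period 6: $127.55 − $26.00 → $101.55
Payment period 7: $101.55 − $26.00 → $75.55
Payment period 8: $75.55 − $26.00 → $49.55
Payment period 9: $49.55 − $26.00 → $23.55
Payment period 10: $23.55 − $23.55 → $0.00
Balance reaches $0.00 in payment period 10.

10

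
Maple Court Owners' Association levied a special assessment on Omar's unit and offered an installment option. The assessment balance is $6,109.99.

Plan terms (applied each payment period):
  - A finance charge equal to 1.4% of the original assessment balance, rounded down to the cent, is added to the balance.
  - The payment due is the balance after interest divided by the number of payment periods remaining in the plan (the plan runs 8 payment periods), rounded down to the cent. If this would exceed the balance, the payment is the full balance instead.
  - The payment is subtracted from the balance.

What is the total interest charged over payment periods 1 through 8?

Payment period 1: $6,109.99 +$85.53 interest = $6,195.52; pay $774.44 → $5,421.08
Payment period 2: $5,421.08 +$85.53 interest = $5,506.61; pay $786.65 → $4,719.96
Payment period 3: $4,719.96 +$85.53 interest = $4,805.49; pay $800.91 → $4,004.58
Payment period 4: $4,004.58 +$85.53 interest = $4,090.11; pay $818.02 → $3,272.09
Payment period 5: $3,272.09 +$85.53 interest = $3,357.62; pay $839.40 → $2,518.22
Payment period 6: $2,518.22 +$85.53 interest = $2,603.75; pay $867.91 → $1,735.84
Payment period 7: $1,735.84 +$85.53 interest = $1,821.37; pay $910.68 → $910.69
Payment period 8: $910.69 +$85.53 interest = $996.22; pay $996.22 → $0.00
Total interest: $85.53 + $85.53 + $85.53 + $85.53 + $85.53 + $85.53 + $85.53 + $85.53 = $684.24

$684.24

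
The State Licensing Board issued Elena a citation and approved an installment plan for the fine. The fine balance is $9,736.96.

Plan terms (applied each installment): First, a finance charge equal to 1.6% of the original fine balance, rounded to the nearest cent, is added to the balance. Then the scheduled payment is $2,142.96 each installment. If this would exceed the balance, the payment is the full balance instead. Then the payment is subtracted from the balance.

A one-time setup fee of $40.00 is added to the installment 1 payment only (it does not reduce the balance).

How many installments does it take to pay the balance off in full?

5

# | Opening | Interest | Payment | Fee | End bal
1 | $9,736.96 | $155.79 | $2,142.96 | $40.00 | $7,749.79
2 | $7,749.79 | $155.79 | $2,142.96 | — | $5,762.62
3 | $5,762.62 | $155.79 | $2,142.96 | — | $3,775.45
4 | $3,775.45 | $155.79 | $2,142.96 | — | $1,788.28
5 | $1,788.28 | $155.79 | $1,944.07 | — | $0.00
Balance reaches $0.00 in installment 5.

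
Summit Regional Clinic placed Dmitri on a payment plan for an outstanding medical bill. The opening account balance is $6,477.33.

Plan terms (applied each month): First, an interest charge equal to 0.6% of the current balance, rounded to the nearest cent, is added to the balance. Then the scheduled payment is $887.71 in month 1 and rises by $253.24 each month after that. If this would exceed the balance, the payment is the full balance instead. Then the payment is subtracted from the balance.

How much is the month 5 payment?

# | Opening | Interest | Payment | End bal
1 | $6,477.33 | $38.86 | $887.71 | $5,628.48
2 | $5,628.48 | $33.77 | $1,140.95 | $4,521.30
3 | $4,521.30 | $27.13 | $1,394.19 | $3,154.24
4 | $3,154.24 | $18.93 | $1,647.43 | $1,525.74
5 | $1,525.74 | $9.15 | $1,534.89 | $0.00

$1,534.89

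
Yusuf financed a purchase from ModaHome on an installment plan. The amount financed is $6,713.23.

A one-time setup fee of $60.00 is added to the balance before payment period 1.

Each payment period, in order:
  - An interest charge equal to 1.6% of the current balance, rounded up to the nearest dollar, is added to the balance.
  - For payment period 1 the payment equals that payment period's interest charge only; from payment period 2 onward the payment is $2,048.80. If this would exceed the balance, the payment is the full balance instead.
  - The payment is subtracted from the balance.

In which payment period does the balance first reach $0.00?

Payment period 1: opening $6,773.23; interest $109.00 → $6,882.23; payment $109.00; balance $6,773.23
Payment period 2: opening $6,773.23; interest $109.00 → $6,882.23; payment $2,048.80; balance $4,833.43
Payment period 3: opening $4,833.43; interest $78.00 → $4,911.43; payment $2,048.80; balance $2,862.63
Payment period 4: opening $2,862.63; interest $46.00 → $2,908.63; payment $2,048.80; balance $859.83
Payment period 5: opening $859.83; interest $14.00 → $873.83; payment $873.83; balance $0.00
Balance reaches $0.00 in payment period 5.

5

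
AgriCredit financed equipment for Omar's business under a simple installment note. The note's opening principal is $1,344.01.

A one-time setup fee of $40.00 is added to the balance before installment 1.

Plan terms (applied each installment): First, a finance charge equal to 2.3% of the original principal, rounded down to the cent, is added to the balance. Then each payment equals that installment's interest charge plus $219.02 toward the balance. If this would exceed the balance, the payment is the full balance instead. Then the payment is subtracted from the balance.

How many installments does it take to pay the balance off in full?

Installment 1: $1,384.01 +$30.91 interest = $1,414.92; pay $249.93 → $1,164.99
Installment 2: $1,164.99 +$30.91 interest = $1,195.90; pay $249.93 → $945.97
Installment 3: $945.97 +$30.91 interest = $976.88; pay $249.93 → $726.95
Installment 4: $726.95 +$30.91 interest = $757.86; pay $249.93 → $507.93
Installment 5: $507.93 +$30.91 interest = $538.84; pay $249.93 → $288.91
Installment 6: $288.91 +$30.91 interest = $319.82; pay $249.93 → $69.89
Installment 7: $69.89 +$30.91 interest = $100.80; pay $100.80 → $0.00
Balance reaches $0.00 in installment 7.

7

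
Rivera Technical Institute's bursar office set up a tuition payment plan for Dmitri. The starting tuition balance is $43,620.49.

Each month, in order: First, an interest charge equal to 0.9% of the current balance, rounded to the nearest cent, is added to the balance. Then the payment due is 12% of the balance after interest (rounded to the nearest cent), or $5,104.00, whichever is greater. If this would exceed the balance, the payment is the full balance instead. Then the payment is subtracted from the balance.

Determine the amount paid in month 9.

Month 1: $43,620.49 +$392.58 interest = $44,013.07; pay $5,281.57 → $38,731.50
Month 2: $38,731.50 +$348.58 interest = $39,080.08; pay $5,104.00 → $33,976.08
Month 3: $33,976.08 +$305.78 interest = $34,281.86; pay $5,104.00 → $29,177.86
Month 4: $29,177.86 +$262.60 interest = $29,440.46; pay $5,104.00 → $24,336.46
Month 5: $24,336.46 +$219.03 interest = $24,555.49; pay $5,104.00 → $19,451.49
Month 6: $19,451.49 +$175.06 interest = $19,626.55; pay $5,104.00 → $14,522.55
Month 7: $14,522.55 +$130.70 interest = $14,653.25; pay $5,104.00 → $9,549.25
Month 8: $9,549.25 +$85.94 interest = $9,635.19; pay $5,104.00 → $4,531.19
Month 9: $4,531.19 +$40.78 interest = $4,571.97; pay $4,571.97 → $0.00

$4,571.97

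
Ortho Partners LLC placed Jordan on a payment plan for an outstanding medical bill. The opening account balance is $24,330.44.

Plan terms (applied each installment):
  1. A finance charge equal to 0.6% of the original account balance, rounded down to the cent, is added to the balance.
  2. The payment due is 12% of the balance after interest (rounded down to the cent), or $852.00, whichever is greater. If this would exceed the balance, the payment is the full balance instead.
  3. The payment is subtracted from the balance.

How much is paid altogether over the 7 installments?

Installment 1: $24,330.44 +$145.98 interest = $24,476.42; pay $2,937.17 → $21,539.25
Installment 2: $21,539.25 +$145.98 interest = $21,685.23; pay $2,602.22 → $19,083.01
Installment 3: $19,083.01 +$145.98 interest = $19,228.99; pay $2,307.47 → $16,921.52
Installment 4: $16,921.52 +$145.98 interest = $17,067.50; pay $2,048.10 → $15,019.40
Installment 5: $15,019.40 +$145.98 interest = $15,165.38; pay $1,819.84 → $13,345.54
Installment 6: $13,345.54 +$145.98 interest = $13,491.52; pay $1,618.98 → $11,872.54
Installment 7: $11,872.54 +$145.98 interest = $12,018.52; pay $1,442.22 → $10,576.30
Total paid: $14,776.00

$14,776.00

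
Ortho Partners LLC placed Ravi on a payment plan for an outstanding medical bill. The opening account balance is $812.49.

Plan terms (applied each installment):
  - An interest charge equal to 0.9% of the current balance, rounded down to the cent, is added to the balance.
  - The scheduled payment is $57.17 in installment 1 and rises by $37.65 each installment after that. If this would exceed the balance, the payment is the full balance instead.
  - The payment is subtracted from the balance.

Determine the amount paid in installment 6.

$180.35

Installment 1: $812.49 +$7.31 interest = $819.80; pay $57.17 → $762.63
Installment 2: $762.63 +$6.86 interest = $769.49; pay $94.82 → $674.67
Installment 3: $674.67 +$6.07 interest = $680.74; pay $132.47 → $548.27
Installment 4: $548.27 +$4.93 interest = $553.20; pay $170.12 → $383.08
Installment 5: $383.08 +$3.44 interest = $386.52; pay $207.77 → $178.75
Installment 6: $178.75 +$1.60 interest = $180.35; pay $180.35 → $0.00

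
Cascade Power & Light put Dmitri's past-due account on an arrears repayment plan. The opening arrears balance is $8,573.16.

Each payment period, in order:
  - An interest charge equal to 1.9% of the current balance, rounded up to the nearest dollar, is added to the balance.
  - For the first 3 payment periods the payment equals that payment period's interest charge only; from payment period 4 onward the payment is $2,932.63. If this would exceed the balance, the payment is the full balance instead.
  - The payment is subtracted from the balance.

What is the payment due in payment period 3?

Payment period 1: opening $8,573.16; interest $163.00 → $8,736.16; payment $163.00; balance $8,573.16
Payment period 2: opening $8,573.16; interest $163.00 → $8,736.16; payment $163.00; balance $8,573.16
Payment period 3: opening $8,573.16; interest $163.00 → $8,736.16; payment $163.00; balance $8,573.16

$163.00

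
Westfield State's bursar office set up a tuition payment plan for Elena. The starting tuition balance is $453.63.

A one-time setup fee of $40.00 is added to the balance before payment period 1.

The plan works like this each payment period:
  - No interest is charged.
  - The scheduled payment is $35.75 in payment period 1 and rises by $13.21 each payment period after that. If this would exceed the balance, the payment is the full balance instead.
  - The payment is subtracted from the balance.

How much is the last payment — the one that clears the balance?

$80.98

Payment period 1: $493.63 − $35.75 → $457.88
Payment period 2: $457.88 − $48.96 → $408.92
Payment period 3: $408.92 − $62.17 → $346.75
Payment period 4: $346.75 − $75.38 → $271.37
Payment period 5: $271.37 − $88.59 → $182.78
Payment period 6: $182.78 − $101.80 → $80.98
Payment period 7: $80.98 − $80.98 → $0.00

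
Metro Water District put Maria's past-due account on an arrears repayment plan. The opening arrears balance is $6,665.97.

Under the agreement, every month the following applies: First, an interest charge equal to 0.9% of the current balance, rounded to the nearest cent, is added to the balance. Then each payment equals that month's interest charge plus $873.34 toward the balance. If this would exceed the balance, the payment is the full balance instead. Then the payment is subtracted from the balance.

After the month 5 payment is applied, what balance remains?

$2,299.27

Month 1: $6,665.97 +$59.99 interest = $6,725.96; pay $933.33 → $5,792.63
Month 2: $5,792.63 +$52.13 interest = $5,844.76; pay $925.47 → $4,919.29
Month 3: $4,919.29 +$44.27 interest = $4,963.56; pay $917.61 → $4,045.95
Month 4: $4,045.95 +$36.41 interest = $4,082.36; pay $909.75 → $3,172.61
Month 5: $3,172.61 +$28.55 interest = $3,201.16; pay $901.89 → $2,299.27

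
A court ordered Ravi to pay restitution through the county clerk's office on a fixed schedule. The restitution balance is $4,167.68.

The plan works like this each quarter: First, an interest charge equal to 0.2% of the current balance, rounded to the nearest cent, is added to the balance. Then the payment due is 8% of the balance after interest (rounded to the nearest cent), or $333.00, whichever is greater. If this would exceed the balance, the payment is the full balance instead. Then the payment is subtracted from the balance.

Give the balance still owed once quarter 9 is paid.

$1,221.11

Quarter 1: opening $4,167.68; interest $8.34 → $4,176.02; payment $334.08; balance $3,841.94
Quarter 2: opening $3,841.94; interest $7.68 → $3,849.62; payment $333.00; balance $3,516.62
Quarter 3: opening $3,516.62; interest $7.03 → $3,523.65; payment $333.00; balance $3,190.65
Quarter 4: opening $3,190.65; interest $6.38 → $3,197.03; payment $333.00; balance $2,864.03
Quarter 5: opening $2,864.03; interest $5.73 → $2,869.76; payment $333.00; balance $2,536.76
Quarter 6: opening $2,536.76; interest $5.07 → $2,541.83; payment $333.00; balance $2,208.83
Quarter 7: opening $2,208.83; interest $4.42 → $2,213.25; payment $333.00; balance $1,880.25
Quarter 8: opening $1,880.25; interest $3.76 → $1,884.01; payment $333.00; balance $1,551.01
Quarter 9: opening $1,551.01; interest $3.10 → $1,554.11; payment $333.00; balance $1,221.11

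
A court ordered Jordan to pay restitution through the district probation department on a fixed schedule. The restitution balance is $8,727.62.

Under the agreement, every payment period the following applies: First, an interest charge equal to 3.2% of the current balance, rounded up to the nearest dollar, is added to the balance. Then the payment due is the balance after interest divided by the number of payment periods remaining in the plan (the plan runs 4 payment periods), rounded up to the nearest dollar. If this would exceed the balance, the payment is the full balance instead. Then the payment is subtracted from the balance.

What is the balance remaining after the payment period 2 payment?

$4,647.62

Payment period 1: opening $8,727.62; interest $280.00 → $9,007.62; payment $2,252.00; balance $6,755.62
Payment period 2: opening $6,755.62; interest $217.00 → $6,972.62; payment $2,325.00; balance $4,647.62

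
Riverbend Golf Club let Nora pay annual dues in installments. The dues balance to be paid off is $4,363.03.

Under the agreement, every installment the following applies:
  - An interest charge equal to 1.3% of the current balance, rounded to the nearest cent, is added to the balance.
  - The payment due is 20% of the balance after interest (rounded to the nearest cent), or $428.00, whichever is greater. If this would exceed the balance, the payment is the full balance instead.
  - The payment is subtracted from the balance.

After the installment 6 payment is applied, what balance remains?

Installment 1: opening $4,363.03; interest $56.72 → $4,419.75; payment $883.95; balance $3,535.80
Installment 2: opening $3,535.80; interest $45.97 → $3,581.77; payment $716.35; balance $2,865.42
Installment 3: opening $2,865.42; interest $37.25 → $2,902.67; payment $580.53; balance $2,322.14
Installment 4: opening $2,322.14; interest $30.19 → $2,352.33; payment $470.47; balance $1,881.86
Installment 5: opening $1,881.86; interest $24.46 → $1,906.32; payment $428.00; balance $1,478.32
Installment 6: opening $1,478.32; interest $19.22 → $1,497.54; payment $428.00; balance $1,069.54

$1,069.54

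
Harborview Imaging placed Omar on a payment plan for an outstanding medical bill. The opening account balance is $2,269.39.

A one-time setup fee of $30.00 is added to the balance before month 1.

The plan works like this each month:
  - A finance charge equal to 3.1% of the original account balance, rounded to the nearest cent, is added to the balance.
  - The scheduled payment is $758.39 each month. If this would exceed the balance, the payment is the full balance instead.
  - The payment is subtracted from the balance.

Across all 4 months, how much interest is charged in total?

Month 1: opening $2,299.39; interest $70.35 → $2,369.74; payment $758.39; balance $1,611.35
Month 2: opening $1,611.35; interest $70.35 → $1,681.70; payment $758.39; balance $923.31
Month 3: opening $923.31; interest $70.35 → $993.66; payment $758.39; balance $235.27
Month 4: opening $235.27; interest $70.35 → $305.62; payment $305.62; balance $0.00
Total interest: $70.35 + $70.35 + $70.35 + $70.35 = $281.40

$281.40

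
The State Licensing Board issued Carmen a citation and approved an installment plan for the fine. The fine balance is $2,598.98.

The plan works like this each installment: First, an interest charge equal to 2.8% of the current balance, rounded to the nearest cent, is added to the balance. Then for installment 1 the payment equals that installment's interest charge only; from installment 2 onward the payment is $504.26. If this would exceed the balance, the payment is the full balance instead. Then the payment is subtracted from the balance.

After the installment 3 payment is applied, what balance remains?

$1,723.92

# | Opening | Interest | Payment | End bal
1 | $2,598.98 | $72.77 | $72.77 | $2,598.98
2 | $2,598.98 | $72.77 | $504.26 | $2,167.49
3 | $2,167.49 | $60.69 | $504.26 | $1,723.92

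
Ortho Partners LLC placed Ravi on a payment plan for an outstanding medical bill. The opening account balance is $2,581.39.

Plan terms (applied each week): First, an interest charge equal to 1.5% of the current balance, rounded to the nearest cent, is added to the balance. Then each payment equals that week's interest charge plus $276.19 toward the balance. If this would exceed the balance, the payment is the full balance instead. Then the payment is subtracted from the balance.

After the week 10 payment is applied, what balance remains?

Week 1: opening $2,581.39; interest $38.72 → $2,620.11; payment $314.91; balance $2,305.20
Week 2: opening $2,305.20; interest $34.58 → $2,339.78; payment $310.77; balance $2,029.01
Week 3: opening $2,029.01; interest $30.44 → $2,059.45; payment $306.63; balance $1,752.82
Week 4: opening $1,752.82; interest $26.29 → $1,779.11; payment $302.48; balance $1,476.63
Week 5: opening $1,476.63; interest $22.15 → $1,498.78; payment $298.34; balance $1,200.44
Week 6: opening $1,200.44; interest $18.01 → $1,218.45; payment $294.20; balance $924.25
Week 7: opening $924.25; interest $13.86 → $938.11; payment $290.05; balance $648.06
Week 8: opening $648.06; interest $9.72 → $657.78; payment $285.91; balance $371.87
Week 9: opening $371.87; interest $5.58 → $377.45; payment $281.77; balance $95.68
Week 10: opening $95.68; interest $1.44 → $97.12; payment $97.12; balance $0.00

$0.00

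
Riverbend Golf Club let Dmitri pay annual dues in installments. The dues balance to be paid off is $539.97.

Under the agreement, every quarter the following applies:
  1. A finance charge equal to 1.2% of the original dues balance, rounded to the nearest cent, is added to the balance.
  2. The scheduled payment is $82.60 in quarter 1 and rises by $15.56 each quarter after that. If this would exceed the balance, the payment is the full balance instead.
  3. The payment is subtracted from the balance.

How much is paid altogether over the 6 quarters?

Quarter 1: $539.97 +$6.48 interest = $546.45; pay $82.60 → $463.85
Quarter 2: $463.85 +$6.48 interest = $470.33; pay $98.16 → $372.17
Quarter 3: $372.17 +$6.48 interest = $378.65; pay $113.72 → $264.93
Quarter 4: $264.93 +$6.48 interest = $271.41; pay $129.28 → $142.13
Quarter 5: $142.13 +$6.48 interest = $148.61; pay $144.84 → $3.77
Quarter 6: $3.77 +$6.48 interest = $10.25; pay $10.25 → $0.00
Total paid: $578.85

$578.85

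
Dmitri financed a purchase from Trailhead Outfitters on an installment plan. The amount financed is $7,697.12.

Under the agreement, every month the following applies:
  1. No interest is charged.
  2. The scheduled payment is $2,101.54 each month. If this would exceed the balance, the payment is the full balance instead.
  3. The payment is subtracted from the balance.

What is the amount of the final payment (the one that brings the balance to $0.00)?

Month 1: opening $7,697.12; payment $2,101.54; balance $5,595.58
Month 2: opening $5,595.58; payment $2,101.54; balance $3,494.04
Month 3: opening $3,494.04; payment $2,101.54; balance $1,392.50
Month 4: opening $1,392.50; payment $1,392.50; balance $0.00

$1,392.50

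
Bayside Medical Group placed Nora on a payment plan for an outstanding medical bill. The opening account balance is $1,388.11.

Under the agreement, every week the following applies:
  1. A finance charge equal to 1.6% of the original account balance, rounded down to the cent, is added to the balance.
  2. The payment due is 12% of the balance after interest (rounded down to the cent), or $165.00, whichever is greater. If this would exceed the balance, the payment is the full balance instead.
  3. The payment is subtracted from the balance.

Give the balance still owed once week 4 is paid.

$812.68

# | Opening | Interest | Payment | End bal
1 | $1,388.11 | $22.20 | $169.23 | $1,241.08
2 | $1,241.08 | $22.20 | $165.00 | $1,098.28
3 | $1,098.28 | $22.20 | $165.00 | $955.48
4 | $955.48 | $22.20 | $165.00 | $812.68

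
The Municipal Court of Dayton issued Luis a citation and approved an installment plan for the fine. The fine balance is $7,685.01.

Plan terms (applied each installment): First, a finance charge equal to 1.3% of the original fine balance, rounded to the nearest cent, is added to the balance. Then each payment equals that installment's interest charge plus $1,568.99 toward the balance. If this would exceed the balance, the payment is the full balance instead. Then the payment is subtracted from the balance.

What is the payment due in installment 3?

Installment 1: $7,685.01 +$99.91 interest = $7,784.92; pay $1,668.90 → $6,116.02
Installment 2: $6,116.02 +$99.91 interest = $6,215.93; pay $1,668.90 → $4,547.03
Installment 3: $4,547.03 +$99.91 interest = $4,646.94; pay $1,668.90 → $2,978.04

$1,668.90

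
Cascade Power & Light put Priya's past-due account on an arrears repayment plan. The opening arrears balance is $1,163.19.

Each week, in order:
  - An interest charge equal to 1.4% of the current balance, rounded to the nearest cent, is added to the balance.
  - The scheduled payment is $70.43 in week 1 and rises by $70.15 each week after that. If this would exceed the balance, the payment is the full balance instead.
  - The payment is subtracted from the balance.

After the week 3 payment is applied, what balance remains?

Week 1: opening $1,163.19; interest $16.28 → $1,179.47; payment $70.43; balance $1,109.04
Week 2: opening $1,109.04; interest $15.53 → $1,124.57; payment $140.58; balance $983.99
Week 3: opening $983.99; interest $13.78 → $997.77; payment $210.73; balance $787.04

$787.04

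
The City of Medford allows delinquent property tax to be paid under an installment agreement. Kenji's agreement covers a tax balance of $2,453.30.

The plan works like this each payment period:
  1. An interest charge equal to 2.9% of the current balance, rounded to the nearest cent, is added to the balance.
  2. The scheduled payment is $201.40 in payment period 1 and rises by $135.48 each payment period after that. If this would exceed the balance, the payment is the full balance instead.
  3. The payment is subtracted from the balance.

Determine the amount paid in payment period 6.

$379.17

Payment period 1: opening $2,453.30; interest $71.15 → $2,524.45; payment $201.40; balance $2,323.05
Payment period 2: opening $2,323.05; interest $67.37 → $2,390.42; payment $336.88; balance $2,053.54
Payment period 3: opening $2,053.54; interest $59.55 → $2,113.09; payment $472.36; balance $1,640.73
Payment period 4: opening $1,640.73; interest $47.58 → $1,688.31; payment $607.84; balance $1,080.47
Payment period 5: opening $1,080.47; interest $31.33 → $1,111.80; payment $743.32; balance $368.48
Payment period 6: opening $368.48; interest $10.69 → $379.17; payment $379.17; balance $0.00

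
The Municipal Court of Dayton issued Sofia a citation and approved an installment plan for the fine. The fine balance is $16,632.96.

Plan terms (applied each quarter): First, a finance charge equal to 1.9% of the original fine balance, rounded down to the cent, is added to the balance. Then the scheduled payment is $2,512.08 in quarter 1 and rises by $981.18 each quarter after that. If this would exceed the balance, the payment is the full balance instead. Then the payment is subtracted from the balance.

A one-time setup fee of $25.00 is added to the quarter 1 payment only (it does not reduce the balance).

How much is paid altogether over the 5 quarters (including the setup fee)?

$18,238.06

Quarter 1: opening $16,632.96; interest $316.02 → $16,948.98; payment $2,512.08 (+ $25.00 fee); balance $14,436.90
Quarter 2: opening $14,436.90; interest $316.02 → $14,752.92; payment $3,493.26; balance $11,259.66
Quarter 3: opening $11,259.66; interest $316.02 → $11,575.68; payment $4,474.44; balance $7,101.24
Quarter 4: opening $7,101.24; interest $316.02 → $7,417.26; payment $5,455.62; balance $1,961.64
Quarter 5: opening $1,961.64; interest $316.02 → $2,277.66; payment $2,277.66; balance $0.00
Total paid: $18,238.06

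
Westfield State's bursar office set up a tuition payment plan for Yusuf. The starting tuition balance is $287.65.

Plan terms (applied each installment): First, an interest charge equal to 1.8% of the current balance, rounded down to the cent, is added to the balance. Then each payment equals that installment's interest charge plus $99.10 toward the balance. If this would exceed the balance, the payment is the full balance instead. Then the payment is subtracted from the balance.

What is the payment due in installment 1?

$104.27

# | Opening | Interest | Payment | End bal
1 | $287.65 | $5.17 | $104.27 | $188.55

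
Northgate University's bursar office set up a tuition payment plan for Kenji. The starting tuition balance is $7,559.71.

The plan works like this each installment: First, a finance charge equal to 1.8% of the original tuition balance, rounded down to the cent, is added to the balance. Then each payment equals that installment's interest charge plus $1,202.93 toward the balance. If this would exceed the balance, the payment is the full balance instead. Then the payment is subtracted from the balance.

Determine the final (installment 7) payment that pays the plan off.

# | Opening | Interest | Payment | End bal
1 | $7,559.71 | $136.07 | $1,339.00 | $6,356.78
2 | $6,356.78 | $136.07 | $1,339.00 | $5,153.85
3 | $5,153.85 | $136.07 | $1,339.00 | $3,950.92
4 | $3,950.92 | $136.07 | $1,339.00 | $2,747.99
5 | $2,747.99 | $136.07 | $1,339.00 | $1,545.06
6 | $1,545.06 | $136.07 | $1,339.00 | $342.13
7 | $342.13 | $136.07 | $478.20 | $0.00

$478.20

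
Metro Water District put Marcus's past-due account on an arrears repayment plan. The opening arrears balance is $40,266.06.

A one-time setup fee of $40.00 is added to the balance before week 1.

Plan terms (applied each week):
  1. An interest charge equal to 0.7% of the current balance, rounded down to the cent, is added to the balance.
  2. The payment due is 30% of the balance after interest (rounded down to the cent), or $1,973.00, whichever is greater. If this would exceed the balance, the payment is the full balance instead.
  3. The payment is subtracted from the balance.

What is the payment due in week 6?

$2,119.13

# | Opening | Interest | Payment | End bal
1 | $40,306.06 | $282.14 | $12,176.46 | $28,411.74
2 | $28,411.74 | $198.88 | $8,583.18 | $20,027.44
3 | $20,027.44 | $140.19 | $6,050.28 | $14,117.35
4 | $14,117.35 | $98.82 | $4,264.85 | $9,951.32
5 | $9,951.32 | $69.65 | $3,006.29 | $7,014.68
6 | $7,014.68 | $49.10 | $2,119.13 | $4,944.65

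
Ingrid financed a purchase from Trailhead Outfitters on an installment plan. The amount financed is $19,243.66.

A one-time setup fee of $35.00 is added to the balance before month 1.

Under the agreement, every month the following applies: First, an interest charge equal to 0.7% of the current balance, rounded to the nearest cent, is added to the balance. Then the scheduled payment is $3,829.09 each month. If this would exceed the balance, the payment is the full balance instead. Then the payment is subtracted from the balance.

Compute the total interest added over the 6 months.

$418.17

Month 1: $19,278.66 +$134.95 interest = $19,413.61; pay $3,829.09 → $15,584.52
Month 2: $15,584.52 +$109.09 interest = $15,693.61; pay $3,829.09 → $11,864.52
Month 3: $11,864.52 +$83.05 interest = $11,947.57; pay $3,829.09 → $8,118.48
Month 4: $8,118.48 +$56.83 interest = $8,175.31; pay $3,829.09 → $4,346.22
Month 5: $4,346.22 +$30.42 interest = $4,376.64; pay $3,829.09 → $547.55
Month 6: $547.55 +$3.83 interest = $551.38; pay $551.38 → $0.00
Total interest: $134.95 + $109.09 + $83.05 + $56.83 + $30.42 + $3.83 = $418.17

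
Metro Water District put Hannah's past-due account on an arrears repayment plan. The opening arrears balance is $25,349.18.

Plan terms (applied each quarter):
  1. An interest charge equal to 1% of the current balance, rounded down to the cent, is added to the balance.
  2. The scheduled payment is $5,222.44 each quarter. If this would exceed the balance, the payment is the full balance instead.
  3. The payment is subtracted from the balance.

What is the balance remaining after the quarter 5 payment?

$2.53

# | Opening | Interest | Payment | End bal
1 | $25,349.18 | $253.49 | $5,222.44 | $20,380.23
2 | $20,380.23 | $203.80 | $5,222.44 | $15,361.59
3 | $15,361.59 | $153.61 | $5,222.44 | $10,292.76
4 | $10,292.76 | $102.92 | $5,222.44 | $5,173.24
5 | $5,173.24 | $51.73 | $5,222.44 | $2.53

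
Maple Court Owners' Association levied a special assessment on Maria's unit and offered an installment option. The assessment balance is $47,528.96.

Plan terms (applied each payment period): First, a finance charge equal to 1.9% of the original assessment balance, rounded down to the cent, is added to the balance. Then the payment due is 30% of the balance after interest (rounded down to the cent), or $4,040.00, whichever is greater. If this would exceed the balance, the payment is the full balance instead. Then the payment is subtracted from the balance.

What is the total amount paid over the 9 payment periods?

Payment period 1: opening $47,528.96; interest $903.05 → $48,432.01; payment $14,529.60; balance $33,902.41
Payment period 2: opening $33,902.41; interest $903.05 → $34,805.46; payment $10,441.63; balance $24,363.83
Payment period 3: opening $24,363.83; interest $903.05 → $25,266.88; payment $7,580.06; balance $17,686.82
Payment period 4: opening $17,686.82; interest $903.05 → $18,589.87; payment $5,576.96; balance $13,012.91
Payment period 5: opening $13,012.91; interest $903.05 → $13,915.96; payment $4,174.78; balance $9,741.18
Payment period 6: opening $9,741.18; interest $903.05 → $10,644.23; payment $4,040.00; balance $6,604.23
Payment period 7: opening $6,604.23; interest $903.05 → $7,507.28; payment $4,040.00; balance $3,467.28
Payment period 8: opening $3,467.28; interest $903.05 → $4,370.33; payment $4,040.00; balance $330.33
Payment period 9: opening $330.33; interest $903.05 → $1,233.38; payment $1,233.38; balance $0.00
Total paid: $55,656.41

$55,656.41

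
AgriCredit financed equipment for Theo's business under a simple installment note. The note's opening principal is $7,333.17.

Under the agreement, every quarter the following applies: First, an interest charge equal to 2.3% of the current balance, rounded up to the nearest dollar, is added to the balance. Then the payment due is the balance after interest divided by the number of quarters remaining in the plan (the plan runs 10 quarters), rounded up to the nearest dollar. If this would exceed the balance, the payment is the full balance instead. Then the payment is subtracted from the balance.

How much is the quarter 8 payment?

$880.00

Quarter 1: opening $7,333.17; interest $169.00 → $7,502.17; payment $751.00; balance $6,751.17
Quarter 2: opening $6,751.17; interest $156.00 → $6,907.17; payment $768.00; balance $6,139.17
Quarter 3: opening $6,139.17; interest $142.00 → $6,281.17; payment $786.00; balance $5,495.17
Quarter 4: opening $5,495.17; interest $127.00 → $5,622.17; payment $804.00; balance $4,818.17
Quarter 5: opening $4,818.17; interest $111.00 → $4,929.17; payment $822.00; balance $4,107.17
Quarter 6: opening $4,107.17; interest $95.00 → $4,202.17; payment $841.00; balance $3,361.17
Quarter 7: opening $3,361.17; interest $78.00 → $3,439.17; payment $860.00; balance $2,579.17
Quarter 8: opening $2,579.17; interest $60.00 → $2,639.17; payment $880.00; balance $1,759.17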